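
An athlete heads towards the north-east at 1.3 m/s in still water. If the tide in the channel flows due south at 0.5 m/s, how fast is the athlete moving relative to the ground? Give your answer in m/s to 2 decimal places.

Taking east as x and north as y: velocity relative to the water = (0.919, 0.919) m/s; the water relative to ground = (0.000, -0.500) m/s.
Velocity relative to ground = (0.919, 0.919) + (0.000, -0.500) = (0.919, 0.419) m/s.
Speed = |(0.919, 0.419)| = 1.010 m/s.

1.01 m/s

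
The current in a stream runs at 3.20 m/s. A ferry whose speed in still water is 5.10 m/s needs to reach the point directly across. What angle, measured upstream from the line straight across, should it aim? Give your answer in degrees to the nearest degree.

To cancel the current, the upstream component of the ferry's velocity must equal the flow: 5.10 sin θ = 3.20.
sin θ = 3.20 / 5.10 = 0.6275.
θ = arcsin(0.6275) = 38.862°.

39°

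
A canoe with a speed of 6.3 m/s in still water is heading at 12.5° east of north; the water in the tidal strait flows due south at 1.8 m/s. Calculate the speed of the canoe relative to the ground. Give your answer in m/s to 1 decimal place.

4.6 m/s

Taking east as x and north as y: velocity relative to the water = (1.364, 6.151) m/s; the water relative to ground = (0.000, -1.800) m/s.
Velocity relative to ground = (1.364, 6.151) + (0.000, -1.800) = (1.364, 4.351) m/s.
Speed = |(1.364, 4.351)| = 4.559 m/s.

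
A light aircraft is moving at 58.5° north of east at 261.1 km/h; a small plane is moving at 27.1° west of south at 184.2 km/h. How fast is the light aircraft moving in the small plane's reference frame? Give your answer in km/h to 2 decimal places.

444.98 km/h

Taking east as x and north as y: light aircraft velocity = (136.424, 222.624) km/h; small plane velocity = (-83.911, -163.977) km/h.
Velocity of light aircraft relative to small plane = (136.424, 222.624) − (-83.911, -163.977) = (220.336, 386.602) km/h.
Magnitude = |(220.336, 386.602)| = 444.982 km/h.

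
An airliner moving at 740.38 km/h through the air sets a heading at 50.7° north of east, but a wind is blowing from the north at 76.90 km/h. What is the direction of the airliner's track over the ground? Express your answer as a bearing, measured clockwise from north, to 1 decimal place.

043.4°

Taking east as x and north as y: velocity relative to the air = (468.943, 572.936) km/h; the air relative to ground = (0.000, -76.900) km/h.
Velocity relative to ground = (468.943, 572.936) + (0.000, -76.900) = (468.943, 496.036) km/h.
Bearing = atan2(468.94, 496.04) = 43.39° clockwise from north.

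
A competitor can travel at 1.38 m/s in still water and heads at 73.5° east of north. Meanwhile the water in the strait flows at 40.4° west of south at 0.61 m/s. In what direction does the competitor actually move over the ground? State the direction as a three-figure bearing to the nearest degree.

094°

Taking east as x and north as y: velocity relative to the water = (1.323, 0.392) m/s; the water relative to ground = (-0.395, -0.465) m/s.
Velocity relative to ground = (1.323, 0.392) + (-0.395, -0.465) = (0.928, -0.073) m/s.
Bearing = atan2(0.93, -0.07) = 94.47° clockwise from north.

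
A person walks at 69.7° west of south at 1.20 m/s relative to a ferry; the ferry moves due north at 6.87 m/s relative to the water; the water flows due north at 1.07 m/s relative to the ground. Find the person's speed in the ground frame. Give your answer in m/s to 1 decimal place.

In east/north components (m/s): person relative to ferry = (-1.125, -0.416); ferry relative to water = (0.000, 6.870); water relative to ground = (0.000, 1.070).
Sum = (-1.125, 7.524) m/s.
Speed = |(-1.125, 7.524)| = 7.607 m/s.

7.6 m/s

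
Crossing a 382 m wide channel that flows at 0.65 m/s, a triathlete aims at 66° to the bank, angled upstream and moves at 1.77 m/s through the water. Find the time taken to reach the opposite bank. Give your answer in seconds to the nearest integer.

236 s

The component of the triathlete's velocity perpendicular to the bank is 1.77 × sin 66° = 1.617 m/s.
Only the cross-stream component determines the crossing time; the current contributes nothing perpendicular to the bank.
Time = 382 / 1.617 = 236.244 s.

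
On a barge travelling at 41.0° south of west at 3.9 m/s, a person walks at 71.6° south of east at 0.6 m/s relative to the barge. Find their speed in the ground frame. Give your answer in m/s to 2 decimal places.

Taking east as x and north as y: barge velocity = (-2.943, -2.559) m/s; person velocity relative to barge = (0.189, -0.569) m/s.
Velocity relative to ground = (-2.943, -2.559) + (0.189, -0.569) = (-2.754, -3.128) m/s.
Speed = |(-2.754, -3.128)| = 4.168 m/s.

4.17 m/s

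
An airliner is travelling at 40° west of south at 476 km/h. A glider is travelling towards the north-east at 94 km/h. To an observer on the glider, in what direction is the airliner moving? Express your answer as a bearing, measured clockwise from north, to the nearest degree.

221°

Taking east as x and north as y: airliner velocity = (-305.967, -364.637) km/h; glider velocity = (66.468, 66.468) km/h.
Velocity of airliner relative to glider = (-305.967, -364.637) − (66.468, 66.468) = (-372.435, -431.105) km/h.
Bearing = atan2(-372.43, -431.11) = 220.82° clockwise from north.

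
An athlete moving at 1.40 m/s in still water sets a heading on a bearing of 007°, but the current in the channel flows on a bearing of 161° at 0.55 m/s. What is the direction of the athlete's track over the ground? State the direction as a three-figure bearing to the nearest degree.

022°

Taking east as x and north as y: velocity relative to the water = (0.171, 1.390) m/s; the water relative to ground = (0.179, -0.520) m/s.
Velocity relative to ground = (0.171, 1.390) + (0.179, -0.520) = (0.350, 0.870) m/s.
Bearing = atan2(0.35, 0.87) = 21.91° clockwise from north.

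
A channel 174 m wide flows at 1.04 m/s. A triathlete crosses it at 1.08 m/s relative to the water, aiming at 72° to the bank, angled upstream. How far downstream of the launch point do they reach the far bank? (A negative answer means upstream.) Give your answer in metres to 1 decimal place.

Perpendicular speed = 1.027 m/s; crossing time = 174 / 1.027 = 169.402 s.
Net downstream speed = 0.706 m/s.
Drift = 0.706 × 169.402 = 119.642 m (downstream).

119.6 m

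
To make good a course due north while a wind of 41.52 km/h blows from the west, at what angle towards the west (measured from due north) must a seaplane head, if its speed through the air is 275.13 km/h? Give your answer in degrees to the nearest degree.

The wind pushes perpendicular to the desired track; the heading must have a component into the wind equal to 41.52 km/h: 275.13 sin θ = 41.52.
sin θ = 0.1509, so θ = 8.680°.

9°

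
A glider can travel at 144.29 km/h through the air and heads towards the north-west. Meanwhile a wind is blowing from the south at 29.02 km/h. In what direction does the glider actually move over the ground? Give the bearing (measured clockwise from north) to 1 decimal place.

322.1°

Taking east as x and north as y: velocity relative to the air = (-102.028, 102.028) km/h; the air relative to ground = (0.000, 29.020) km/h.
Velocity relative to ground = (-102.028, 102.028) + (0.000, 29.020) = (-102.028, 131.048) km/h.
Bearing = atan2(-102.03, 131.05) = 322.10° clockwise from north.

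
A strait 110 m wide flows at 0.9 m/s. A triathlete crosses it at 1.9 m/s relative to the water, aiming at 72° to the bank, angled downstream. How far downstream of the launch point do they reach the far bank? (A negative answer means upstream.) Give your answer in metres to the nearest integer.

Perpendicular speed = 1.807 m/s; crossing time = 110 / 1.807 = 60.874 s.
Net downstream speed = 1.487 m/s.
Drift = 1.487 × 60.874 = 90.528 m (downstream).

91 m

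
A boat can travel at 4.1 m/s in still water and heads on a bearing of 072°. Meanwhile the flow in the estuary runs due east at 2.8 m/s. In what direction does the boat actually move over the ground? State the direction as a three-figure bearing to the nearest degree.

Taking east as x and north as y: velocity relative to the water = (3.899, 1.267) m/s; the water relative to ground = (2.800, 0.000) m/s.
Velocity relative to ground = (3.899, 1.267) + (2.800, 0.000) = (6.699, 1.267) m/s.
Bearing = atan2(6.70, 1.27) = 79.29° clockwise from north.

079°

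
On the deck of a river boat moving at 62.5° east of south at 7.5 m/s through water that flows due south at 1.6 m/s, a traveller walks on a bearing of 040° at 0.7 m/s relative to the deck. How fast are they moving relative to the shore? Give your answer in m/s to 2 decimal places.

In east/north components (m/s): traveller relative to river boat = (0.450, 0.536); river boat relative to water = (6.653, -3.463); water relative to ground = (0.000, -1.600).
Sum = (7.103, -4.527) m/s.
Speed = |(7.103, -4.527)| = 8.423 m/s.

8.42 m/s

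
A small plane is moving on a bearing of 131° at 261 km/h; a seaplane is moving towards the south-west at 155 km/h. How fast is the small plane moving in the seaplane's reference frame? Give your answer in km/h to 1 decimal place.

Taking east as x and north as y: small plane velocity = (196.979, -171.231) km/h; seaplane velocity = (-109.602, -109.602) km/h.
Velocity of small plane relative to seaplane = (196.979, -171.231) − (-109.602, -109.602) = (306.581, -61.630) km/h.
Magnitude = |(306.581, -61.630)| = 312.714 km/h.

312.7 km/h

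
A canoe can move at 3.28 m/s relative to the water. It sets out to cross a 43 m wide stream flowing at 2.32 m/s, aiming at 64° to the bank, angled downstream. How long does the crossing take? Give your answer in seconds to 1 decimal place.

The component of the canoe's velocity perpendicular to the bank is 3.28 × sin 64° = 2.948 m/s.
The flow acts along the bank and has no component across it.
Time = 43 / 2.948 = 14.586 s.

14.6 s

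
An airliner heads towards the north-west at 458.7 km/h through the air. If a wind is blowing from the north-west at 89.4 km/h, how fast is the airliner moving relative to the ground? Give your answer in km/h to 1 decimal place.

Taking east as x and north as y: velocity relative to the air = (-324.350, 324.350) km/h; the air relative to ground = (63.215, -63.215) km/h.
Velocity relative to ground = (-324.350, 324.350) + (63.215, -63.215) = (-261.135, 261.135) km/h.
Speed = |(-261.135, 261.135)| = 369.300 km/h.

369.3 km/h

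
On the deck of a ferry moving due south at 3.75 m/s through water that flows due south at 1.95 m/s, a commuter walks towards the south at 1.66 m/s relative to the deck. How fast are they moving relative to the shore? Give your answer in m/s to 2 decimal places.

7.36 m/s

In east/north components (m/s): commuter relative to ferry = (0.000, -1.660); ferry relative to water = (0.000, -3.750); water relative to ground = (0.000, -1.950).
Sum = (0.000, -7.360) m/s.
Speed = |(0.000, -7.360)| = 7.360 m/s.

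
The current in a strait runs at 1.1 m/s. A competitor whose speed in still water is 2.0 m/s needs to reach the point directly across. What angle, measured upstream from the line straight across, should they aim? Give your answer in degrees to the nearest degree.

33°

To cancel the current, the upstream component of the competitor's velocity must equal the flow: 2.0 sin θ = 1.1.
sin θ = 1.1 / 2.0 = 0.5500.
θ = arcsin(0.5500) = 33.367°.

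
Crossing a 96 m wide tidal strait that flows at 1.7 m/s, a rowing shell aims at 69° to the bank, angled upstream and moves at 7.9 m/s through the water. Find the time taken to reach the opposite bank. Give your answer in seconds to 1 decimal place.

13.0 s

The component of the rowing shell's velocity perpendicular to the bank is 7.9 × sin 69° = 7.375 m/s.
The current is parallel to the bank, so it does not affect the crossing time.
Time = 96 / 7.375 = 13.016 s.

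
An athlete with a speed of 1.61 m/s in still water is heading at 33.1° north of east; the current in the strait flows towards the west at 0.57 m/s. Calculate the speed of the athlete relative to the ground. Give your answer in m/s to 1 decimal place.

Taking east as x and north as y: velocity relative to the water = (1.349, 0.879) m/s; the water relative to ground = (-0.570, 0.000) m/s.
Velocity relative to ground = (1.349, 0.879) + (-0.570, 0.000) = (0.779, 0.879) m/s.
Speed = |(0.779, 0.879)| = 1.175 m/s.

1.2 m/s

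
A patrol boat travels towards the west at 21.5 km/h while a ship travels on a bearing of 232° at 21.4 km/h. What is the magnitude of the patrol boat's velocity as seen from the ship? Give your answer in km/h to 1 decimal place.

14.0 km/h

Taking east as x and north as y: patrol boat velocity = (-21.500, 0.000) km/h; ship velocity = (-16.863, -13.175) km/h.
Velocity of patrol boat relative to ship = (-21.500, 0.000) − (-16.863, -13.175) = (-4.637, 13.175) km/h.
Magnitude = |(-4.637, 13.175)| = 13.967 km/h.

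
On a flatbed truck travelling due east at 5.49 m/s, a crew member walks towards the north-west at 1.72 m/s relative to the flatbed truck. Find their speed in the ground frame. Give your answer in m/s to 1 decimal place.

4.4 m/s

Taking east as x and north as y: flatbed truck velocity = (5.490, 0.000) m/s; crew member velocity relative to flatbed truck = (-1.216, 1.216) m/s.
Velocity relative to ground = (5.490, 0.000) + (-1.216, 1.216) = (4.274, 1.216) m/s.
Speed = |(4.274, 1.216)| = 4.443 m/s.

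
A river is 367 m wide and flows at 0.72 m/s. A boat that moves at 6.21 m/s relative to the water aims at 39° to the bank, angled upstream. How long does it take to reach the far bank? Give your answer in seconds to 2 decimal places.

93.91 s

The component of the boat's velocity perpendicular to the bank is 6.21 × sin 39° = 3.908 m/s.
The flow acts along the bank and has no component across it.
Time = 367 / 3.908 = 93.908 s.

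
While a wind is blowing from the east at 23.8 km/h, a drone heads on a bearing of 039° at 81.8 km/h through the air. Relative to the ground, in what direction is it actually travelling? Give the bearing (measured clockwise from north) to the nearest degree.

Taking east as x and north as y: velocity relative to the air = (51.478, 63.571) km/h; the air relative to ground = (-23.800, 0.000) km/h.
Velocity relative to ground = (51.478, 63.571) + (-23.800, 0.000) = (27.678, 63.571) km/h.
Bearing = atan2(27.68, 63.57) = 23.53° clockwise from north.

024°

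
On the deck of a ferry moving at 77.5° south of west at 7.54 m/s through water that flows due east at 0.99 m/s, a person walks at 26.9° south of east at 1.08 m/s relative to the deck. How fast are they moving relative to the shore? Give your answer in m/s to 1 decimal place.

7.9 m/s

In east/north components (m/s): person relative to ferry = (0.963, -0.489); ferry relative to water = (-1.632, -7.361); water relative to ground = (0.990, 0.000).
Sum = (0.321, -7.850) m/s.
Speed = |(0.321, -7.850)| = 7.856 m/s.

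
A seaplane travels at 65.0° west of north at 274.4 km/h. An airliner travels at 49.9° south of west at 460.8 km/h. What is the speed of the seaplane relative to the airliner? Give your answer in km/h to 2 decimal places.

470.91 km/h

Taking east as x and north as y: seaplane velocity = (-248.691, 115.966) km/h; airliner velocity = (-296.812, -352.476) km/h.
Velocity of seaplane relative to airliner = (-248.691, 115.966) − (-296.812, -352.476) = (48.121, 468.442) km/h.
Magnitude = |(48.121, 468.442)| = 470.907 km/h.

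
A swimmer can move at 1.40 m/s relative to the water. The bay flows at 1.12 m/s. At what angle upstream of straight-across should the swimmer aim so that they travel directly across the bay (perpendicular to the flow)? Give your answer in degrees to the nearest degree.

To cancel the current, the upstream component of the swimmer's velocity must equal the flow: 1.40 sin θ = 1.12.
sin θ = 1.12 / 1.40 = 0.8000.
θ = arcsin(0.8000) = 53.130°.

53°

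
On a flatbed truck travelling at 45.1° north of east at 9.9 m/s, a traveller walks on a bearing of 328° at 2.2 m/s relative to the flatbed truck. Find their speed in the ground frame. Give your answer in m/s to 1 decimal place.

10.6 m/s

Taking east as x and north as y: flatbed truck velocity = (6.988, 7.013) m/s; traveller velocity relative to flatbed truck = (-1.166, 1.866) m/s.
Velocity relative to ground = (6.988, 7.013) + (-1.166, 1.866) = (5.822, 8.878) m/s.
Speed = |(5.822, 8.878)| = 10.617 m/s.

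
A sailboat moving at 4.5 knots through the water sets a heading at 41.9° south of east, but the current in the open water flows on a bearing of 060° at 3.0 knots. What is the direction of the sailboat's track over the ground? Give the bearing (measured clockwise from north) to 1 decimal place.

104.2°

Taking east as x and north as y: velocity relative to the water = (3.349, -3.005) knots; the water relative to ground = (2.598, 1.500) knots.
Velocity relative to ground = (3.349, -3.005) + (2.598, 1.500) = (5.947, -1.505) knots.
Bearing = atan2(5.95, -1.51) = 104.20° clockwise from north.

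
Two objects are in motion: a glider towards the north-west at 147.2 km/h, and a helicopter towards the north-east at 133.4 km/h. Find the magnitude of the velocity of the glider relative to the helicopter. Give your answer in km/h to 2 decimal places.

Taking east as x and north as y: glider velocity = (-104.086, 104.086) km/h; helicopter velocity = (94.328, 94.328) km/h.
Velocity of glider relative to helicopter = (-104.086, 104.086) − (94.328, 94.328) = (-198.414, 9.758) km/h.
Magnitude = |(-198.414, 9.758)| = 198.654 km/h.

198.65 km/h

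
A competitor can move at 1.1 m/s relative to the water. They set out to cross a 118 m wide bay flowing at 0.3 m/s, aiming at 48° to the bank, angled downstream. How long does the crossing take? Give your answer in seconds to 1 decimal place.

144.3 s

The component of the competitor's velocity perpendicular to the bank is 1.1 × sin 48° = 0.817 m/s.
The current is parallel to the bank, so it does not affect the crossing time.
Time = 118 / 0.817 = 144.350 s.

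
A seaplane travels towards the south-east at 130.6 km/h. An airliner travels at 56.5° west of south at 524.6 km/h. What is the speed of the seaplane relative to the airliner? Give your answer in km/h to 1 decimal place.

565.3 km/h

Taking east as x and north as y: seaplane velocity = (92.348, -92.348) km/h; airliner velocity = (-437.457, -289.546) km/h.
Velocity of seaplane relative to airliner = (92.348, -92.348) − (-437.457, -289.546) = (529.805, 197.198) km/h.
Magnitude = |(529.805, 197.198)| = 565.314 km/h.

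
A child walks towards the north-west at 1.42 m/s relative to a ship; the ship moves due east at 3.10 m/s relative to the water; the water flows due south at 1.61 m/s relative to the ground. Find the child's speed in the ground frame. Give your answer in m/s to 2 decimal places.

2.18 m/s

In east/north components (m/s): child relative to ship = (-1.004, 1.004); ship relative to water = (3.100, 0.000); water relative to ground = (0.000, -1.610).
Sum = (2.096, -0.606) m/s.
Speed = |(2.096, -0.606)| = 2.182 m/s.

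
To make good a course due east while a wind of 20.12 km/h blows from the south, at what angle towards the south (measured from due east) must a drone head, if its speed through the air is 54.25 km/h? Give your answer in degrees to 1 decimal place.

21.8°

The wind pushes perpendicular to the desired track; the heading must have a component into the wind equal to 20.12 km/h: 54.25 sin θ = 20.12.
sin θ = 0.3709, so θ = 21.770°.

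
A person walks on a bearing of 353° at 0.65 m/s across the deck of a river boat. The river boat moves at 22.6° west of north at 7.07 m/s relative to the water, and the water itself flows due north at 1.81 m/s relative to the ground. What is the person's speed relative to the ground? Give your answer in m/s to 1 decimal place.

9.4 m/s

In east/north components (m/s): person relative to river boat = (-0.079, 0.645); river boat relative to water = (-2.717, 6.527); water relative to ground = (0.000, 1.810).
Sum = (-2.796, 8.982) m/s.
Speed = |(-2.796, 8.982)| = 9.407 m/s.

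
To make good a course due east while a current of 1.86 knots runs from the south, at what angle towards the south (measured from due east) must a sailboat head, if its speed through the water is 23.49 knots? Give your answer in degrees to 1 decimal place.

The current pushes perpendicular to the desired track; the heading must have a component into the current equal to 1.86 knots: 23.49 sin θ = 1.86.
sin θ = 0.0792, so θ = 4.542°.

4.5°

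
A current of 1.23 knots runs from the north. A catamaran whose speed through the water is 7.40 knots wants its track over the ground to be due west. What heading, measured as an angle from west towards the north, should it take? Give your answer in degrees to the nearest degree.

10°

The current pushes perpendicular to the desired track; the heading must have a component into the current equal to 1.23 knots: 7.40 sin θ = 1.23.
sin θ = 0.1662, so θ = 9.568°.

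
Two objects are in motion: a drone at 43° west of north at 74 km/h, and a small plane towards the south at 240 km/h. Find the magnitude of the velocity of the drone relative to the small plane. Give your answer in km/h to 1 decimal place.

Taking east as x and north as y: drone velocity = (-50.468, 54.120) km/h; small plane velocity = (0.000, -240.000) km/h.
Velocity of drone relative to small plane = (-50.468, 54.120) − (0.000, -240.000) = (-50.468, 294.120) km/h.
Magnitude = |(-50.468, 294.120)| = 298.419 km/h.

298.4 km/h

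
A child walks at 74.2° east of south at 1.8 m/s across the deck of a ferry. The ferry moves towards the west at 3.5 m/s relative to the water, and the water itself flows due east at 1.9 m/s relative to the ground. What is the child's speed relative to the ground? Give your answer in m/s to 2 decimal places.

0.51 m/s

In east/north components (m/s): child relative to ferry = (1.732, -0.490); ferry relative to water = (-3.500, 0.000); water relative to ground = (1.900, 0.000).
Sum = (0.132, -0.490) m/s.
Speed = |(0.132, -0.490)| = 0.508 m/s.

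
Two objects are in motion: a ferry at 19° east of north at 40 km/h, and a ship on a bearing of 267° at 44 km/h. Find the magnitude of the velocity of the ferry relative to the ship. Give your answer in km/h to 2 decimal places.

69.68 km/h

Taking east as x and north as y: ferry velocity = (13.023, 37.821) km/h; ship velocity = (-43.940, -2.303) km/h.
Velocity of ferry relative to ship = (13.023, 37.821) − (-43.940, -2.303) = (56.962, 40.124) km/h.
Magnitude = |(56.962, 40.124)| = 69.675 km/h.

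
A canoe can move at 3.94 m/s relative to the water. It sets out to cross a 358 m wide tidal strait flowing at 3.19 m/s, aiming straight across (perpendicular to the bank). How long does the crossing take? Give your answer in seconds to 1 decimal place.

90.9 s

The component of the canoe's velocity perpendicular to the bank is 3.94 m/s.
The flow acts along the bank and has no component across it.
Time = 358 / 3.940 = 90.863 s.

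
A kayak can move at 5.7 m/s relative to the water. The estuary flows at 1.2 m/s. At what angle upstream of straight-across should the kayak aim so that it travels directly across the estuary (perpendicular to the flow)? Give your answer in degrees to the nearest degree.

12°

To cancel the current, the upstream component of the kayak's velocity must equal the flow: 5.7 sin θ = 1.2.
sin θ = 1.2 / 5.7 = 0.2105.
θ = arcsin(0.2105) = 12.153°.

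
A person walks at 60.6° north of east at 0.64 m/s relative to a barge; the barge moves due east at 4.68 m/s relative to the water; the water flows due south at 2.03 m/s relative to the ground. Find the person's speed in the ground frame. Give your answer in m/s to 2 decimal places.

In east/north components (m/s): person relative to barge = (0.314, 0.558); barge relative to water = (4.680, 0.000); water relative to ground = (0.000, -2.030).
Sum = (4.994, -1.472) m/s.
Speed = |(4.994, -1.472)| = 5.207 m/s.

5.21 m/s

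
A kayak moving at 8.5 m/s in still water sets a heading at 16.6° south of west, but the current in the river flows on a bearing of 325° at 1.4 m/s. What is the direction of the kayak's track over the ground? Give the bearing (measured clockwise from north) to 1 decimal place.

Taking east as x and north as y: velocity relative to the water = (-8.146, -2.428) m/s; the water relative to ground = (-0.803, 1.147) m/s.
Velocity relative to ground = (-8.146, -2.428) + (-0.803, 1.147) = (-8.949, -1.282) m/s.
Bearing = atan2(-8.95, -1.28) = 261.85° clockwise from north.

261.9°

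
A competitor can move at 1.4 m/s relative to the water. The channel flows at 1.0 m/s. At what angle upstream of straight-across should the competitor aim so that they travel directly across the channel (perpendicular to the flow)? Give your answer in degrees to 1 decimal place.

To cancel the current, the upstream component of the competitor's velocity must equal the flow: 1.4 sin θ = 1.0.
sin θ = 1.0 / 1.4 = 0.7143.
θ = arcsin(0.7143) = 45.585°.

45.6°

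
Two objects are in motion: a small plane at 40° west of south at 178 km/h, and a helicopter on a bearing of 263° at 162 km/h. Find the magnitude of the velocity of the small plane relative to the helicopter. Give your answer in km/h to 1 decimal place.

Taking east as x and north as y: small plane velocity = (-114.416, -136.356) km/h; helicopter velocity = (-160.792, -19.743) km/h.
Velocity of small plane relative to helicopter = (-114.416, -136.356) − (-160.792, -19.743) = (46.376, -116.613) km/h.
Magnitude = |(46.376, -116.613)| = 125.496 km/h.

125.5 km/h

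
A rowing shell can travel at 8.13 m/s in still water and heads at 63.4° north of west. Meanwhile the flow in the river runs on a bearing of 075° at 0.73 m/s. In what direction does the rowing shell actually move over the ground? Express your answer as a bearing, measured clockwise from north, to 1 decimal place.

Taking east as x and north as y: velocity relative to the water = (-3.640, 7.269) m/s; the water relative to ground = (0.705, 0.189) m/s.
Velocity relative to ground = (-3.640, 7.269) + (0.705, 0.189) = (-2.935, 7.458) m/s.
Bearing = atan2(-2.94, 7.46) = 338.52° clockwise from north.

338.5°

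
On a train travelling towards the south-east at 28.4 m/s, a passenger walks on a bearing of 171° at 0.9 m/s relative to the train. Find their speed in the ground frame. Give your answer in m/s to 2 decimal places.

Taking east as x and north as y: train velocity = (20.082, -20.082) m/s; passenger velocity relative to train = (0.141, -0.889) m/s.
Velocity relative to ground = (20.082, -20.082) + (0.141, -0.889) = (20.223, -20.971) m/s.
Speed = |(20.223, -20.971)| = 29.133 m/s.

29.13 m/s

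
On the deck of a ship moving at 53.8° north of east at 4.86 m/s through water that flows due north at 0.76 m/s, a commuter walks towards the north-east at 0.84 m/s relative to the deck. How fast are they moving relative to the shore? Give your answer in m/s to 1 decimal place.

In east/north components (m/s): commuter relative to ship = (0.594, 0.594); ship relative to water = (2.870, 3.922); water relative to ground = (0.000, 0.760).
Sum = (3.464, 5.276) m/s.
Speed = |(3.464, 5.276)| = 6.312 m/s.

6.3 m/s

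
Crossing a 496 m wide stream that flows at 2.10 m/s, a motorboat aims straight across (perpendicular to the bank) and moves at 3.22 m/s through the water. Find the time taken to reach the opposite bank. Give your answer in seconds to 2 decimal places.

154.04 s

The component of the motorboat's velocity perpendicular to the bank is 3.22 m/s.
The flow acts along the bank and has no component across it.
Time = 496 / 3.220 = 154.037 s.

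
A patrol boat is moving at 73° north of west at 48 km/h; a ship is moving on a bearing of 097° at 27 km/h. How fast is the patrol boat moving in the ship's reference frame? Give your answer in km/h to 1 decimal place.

Taking east as x and north as y: patrol boat velocity = (-14.034, 45.903) km/h; ship velocity = (26.799, -3.290) km/h.
Velocity of patrol boat relative to ship = (-14.034, 45.903) − (26.799, -3.290) = (-40.833, 49.193) km/h.
Magnitude = |(-40.833, 49.193)| = 63.932 km/h.

63.9 km/h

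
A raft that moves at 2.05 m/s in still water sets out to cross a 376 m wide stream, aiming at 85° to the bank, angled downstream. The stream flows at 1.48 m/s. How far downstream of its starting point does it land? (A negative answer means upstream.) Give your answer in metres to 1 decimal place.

305.4 m

Perpendicular speed = 2.042 m/s; crossing time = 376 / 2.042 = 184.115 s.
Net downstream speed = 1.659 m/s.
Drift = 1.659 × 184.115 = 305.386 m (downstream).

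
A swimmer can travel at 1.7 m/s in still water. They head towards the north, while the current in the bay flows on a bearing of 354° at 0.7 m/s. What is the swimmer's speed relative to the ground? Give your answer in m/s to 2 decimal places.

Taking east as x and north as y: velocity relative to the water = (0.000, 1.700) m/s; the water relative to ground = (-0.073, 0.696) m/s.
Velocity relative to ground = (0.000, 1.700) + (-0.073, 0.696) = (-0.073, 2.396) m/s.
Speed = |(-0.073, 2.396)| = 2.397 m/s.

2.40 m/s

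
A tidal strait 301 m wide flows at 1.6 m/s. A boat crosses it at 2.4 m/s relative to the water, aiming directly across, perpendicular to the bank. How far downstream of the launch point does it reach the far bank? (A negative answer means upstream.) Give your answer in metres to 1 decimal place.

200.7 m

Perpendicular speed = 2.400 m/s; crossing time = 301 / 2.400 = 125.417 s.
Net downstream speed = 1.600 m/s.
Drift = 1.600 × 125.417 = 200.667 m (downstream).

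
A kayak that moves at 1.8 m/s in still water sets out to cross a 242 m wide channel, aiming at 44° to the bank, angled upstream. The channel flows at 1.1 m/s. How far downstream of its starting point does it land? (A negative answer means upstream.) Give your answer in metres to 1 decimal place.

Perpendicular speed = 1.250 m/s; crossing time = 242 / 1.250 = 193.540 s.
Net downstream speed = -0.195 m/s.
Drift = -0.195 × 193.540 = -37.704 m (upstream).

-37.7 m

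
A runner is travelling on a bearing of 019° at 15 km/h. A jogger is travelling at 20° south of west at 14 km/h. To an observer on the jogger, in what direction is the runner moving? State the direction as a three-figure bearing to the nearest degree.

Taking east as x and north as y: runner velocity = (4.884, 14.183) km/h; jogger velocity = (-13.156, -4.788) km/h.
Velocity of runner relative to jogger = (4.884, 14.183) − (-13.156, -4.788) = (18.039, 18.971) km/h.
Bearing = atan2(18.04, 18.97) = 43.56° clockwise from north.

044°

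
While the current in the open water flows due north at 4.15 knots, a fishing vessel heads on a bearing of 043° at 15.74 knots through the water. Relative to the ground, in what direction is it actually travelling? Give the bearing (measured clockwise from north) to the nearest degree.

034°

Taking east as x and north as y: velocity relative to the water = (10.735, 11.512) knots; the water relative to ground = (0.000, 4.150) knots.
Velocity relative to ground = (10.735, 11.512) + (0.000, 4.150) = (10.735, 15.662) knots.
Bearing = atan2(10.73, 15.66) = 34.43° clockwise from north.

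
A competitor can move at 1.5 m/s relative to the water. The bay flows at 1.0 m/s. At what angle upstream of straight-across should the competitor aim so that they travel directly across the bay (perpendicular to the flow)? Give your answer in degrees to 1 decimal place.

To cancel the current, the upstream component of the competitor's velocity must equal the flow: 1.5 sin θ = 1.0.
sin θ = 1.0 / 1.5 = 0.6667.
θ = arcsin(0.6667) = 41.810°.

41.8°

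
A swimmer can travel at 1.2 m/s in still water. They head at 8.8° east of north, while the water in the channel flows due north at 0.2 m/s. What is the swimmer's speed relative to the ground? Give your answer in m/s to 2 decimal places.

Taking east as x and north as y: velocity relative to the water = (0.184, 1.186) m/s; the water relative to ground = (0.000, 0.200) m/s.
Velocity relative to ground = (0.184, 1.186) + (0.000, 0.200) = (0.184, 1.386) m/s.
Speed = |(0.184, 1.386)| = 1.398 m/s.

1.40 m/s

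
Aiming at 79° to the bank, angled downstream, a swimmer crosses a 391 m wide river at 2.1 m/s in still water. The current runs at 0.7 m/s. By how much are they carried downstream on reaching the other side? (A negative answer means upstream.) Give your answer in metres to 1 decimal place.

Perpendicular speed = 2.061 m/s; crossing time = 391 / 2.061 = 189.675 s.
Net downstream speed = 1.101 m/s.
Drift = 1.101 × 189.675 = 208.775 m (downstream).

208.8 m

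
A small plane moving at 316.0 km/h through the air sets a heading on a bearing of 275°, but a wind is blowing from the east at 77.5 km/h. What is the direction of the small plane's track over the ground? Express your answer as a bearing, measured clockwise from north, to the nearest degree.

274°

Taking east as x and north as y: velocity relative to the air = (-314.798, 27.541) km/h; the air relative to ground = (-77.500, 0.000) km/h.
Velocity relative to ground = (-314.798, 27.541) + (-77.500, 0.000) = (-392.298, 27.541) km/h.
Bearing = atan2(-392.30, 27.54) = 274.02° clockwise from north.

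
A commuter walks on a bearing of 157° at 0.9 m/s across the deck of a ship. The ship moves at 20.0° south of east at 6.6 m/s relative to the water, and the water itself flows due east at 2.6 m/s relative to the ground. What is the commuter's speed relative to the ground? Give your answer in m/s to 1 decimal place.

9.7 m/s

In east/north components (m/s): commuter relative to ship = (0.352, -0.828); ship relative to water = (6.202, -2.257); water relative to ground = (2.600, 0.000).
Sum = (9.154, -3.086) m/s.
Speed = |(9.154, -3.086)| = 9.660 m/s.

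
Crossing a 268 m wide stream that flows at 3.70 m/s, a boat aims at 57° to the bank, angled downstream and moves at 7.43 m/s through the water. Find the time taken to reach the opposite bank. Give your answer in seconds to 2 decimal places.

43.01 s

The component of the boat's velocity perpendicular to the bank is 7.43 × sin 57° = 6.231 m/s.
Only the cross-stream component determines the crossing time; the current contributes nothing perpendicular to the bank.
Time = 268 / 6.231 = 43.009 s.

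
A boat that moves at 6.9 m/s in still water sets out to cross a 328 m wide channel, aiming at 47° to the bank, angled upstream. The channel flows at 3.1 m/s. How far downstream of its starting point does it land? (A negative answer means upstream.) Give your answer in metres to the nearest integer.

-104 m

Perpendicular speed = 5.046 m/s; crossing time = 328 / 5.046 = 64.998 s.
Net downstream speed = -1.606 m/s.
Drift = -1.606 × 64.998 = -104.372 m (upstream).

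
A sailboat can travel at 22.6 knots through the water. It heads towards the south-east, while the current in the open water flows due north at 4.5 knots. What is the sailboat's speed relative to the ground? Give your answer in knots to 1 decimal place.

Taking east as x and north as y: velocity relative to the water = (15.981, -15.981) knots; the water relative to ground = (0.000, 4.500) knots.
Velocity relative to ground = (15.981, -15.981) + (0.000, 4.500) = (15.981, -11.481) knots.
Speed = |(15.981, -11.481)| = 19.677 knots.

19.7 knots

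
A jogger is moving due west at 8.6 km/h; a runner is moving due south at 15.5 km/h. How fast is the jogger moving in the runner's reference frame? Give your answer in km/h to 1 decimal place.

Taking east as x and north as y: jogger velocity = (-8.600, 0.000) km/h; runner velocity = (0.000, -15.500) km/h.
Velocity of jogger relative to runner = (-8.600, 0.000) − (0.000, -15.500) = (-8.600, 15.500) km/h.
Magnitude = |(-8.600, 15.500)| = 17.726 km/h.

17.7 km/h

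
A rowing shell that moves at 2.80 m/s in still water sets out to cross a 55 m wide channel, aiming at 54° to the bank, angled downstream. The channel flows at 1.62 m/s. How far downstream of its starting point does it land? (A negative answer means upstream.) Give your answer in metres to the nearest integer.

Perpendicular speed = 2.265 m/s; crossing time = 55 / 2.265 = 24.280 s.
Net downstream speed = 3.266 m/s.
Drift = 3.266 × 24.280 = 79.293 m (downstream).

79 m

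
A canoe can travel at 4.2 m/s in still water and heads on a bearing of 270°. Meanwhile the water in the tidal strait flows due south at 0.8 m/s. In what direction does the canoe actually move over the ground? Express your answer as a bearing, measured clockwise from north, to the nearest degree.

259°

Taking east as x and north as y: velocity relative to the water = (-4.200, 0.000) m/s; the water relative to ground = (0.000, -0.800) m/s.
Velocity relative to ground = (-4.200, 0.000) + (0.000, -0.800) = (-4.200, -0.800) m/s.
Bearing = atan2(-4.20, -0.80) = 259.22° clockwise from north.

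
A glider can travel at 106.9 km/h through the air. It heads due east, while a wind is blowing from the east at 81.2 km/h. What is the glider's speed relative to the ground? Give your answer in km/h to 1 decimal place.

Taking east as x and north as y: velocity relative to the air = (106.900, 0.000) km/h; the air relative to ground = (-81.200, 0.000) km/h.
Velocity relative to ground = (106.900, 0.000) + (-81.200, 0.000) = (25.700, 0.000) km/h.
Speed = |(25.700, 0.000)| = 25.700 km/h.

25.7 km/h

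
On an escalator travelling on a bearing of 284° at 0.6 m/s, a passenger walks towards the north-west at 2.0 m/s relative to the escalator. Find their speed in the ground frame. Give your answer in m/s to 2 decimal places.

Taking east as x and north as y: escalator velocity = (-0.582, 0.145) m/s; passenger velocity relative to escalator = (-1.414, 1.414) m/s.
Velocity relative to ground = (-0.582, 0.145) + (-1.414, 1.414) = (-1.996, 1.559) m/s.
Speed = |(-1.996, 1.559)| = 2.533 m/s.

2.53 m/s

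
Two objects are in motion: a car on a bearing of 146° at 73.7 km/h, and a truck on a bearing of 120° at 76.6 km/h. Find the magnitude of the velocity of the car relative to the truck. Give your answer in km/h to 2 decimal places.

Taking east as x and north as y: car velocity = (41.213, -61.100) km/h; truck velocity = (66.338, -38.300) km/h.
Velocity of car relative to truck = (41.213, -61.100) − (66.338, -38.300) = (-25.125, -22.800) km/h.
Magnitude = |(-25.125, -22.800)| = 33.928 km/h.

33.93 km/h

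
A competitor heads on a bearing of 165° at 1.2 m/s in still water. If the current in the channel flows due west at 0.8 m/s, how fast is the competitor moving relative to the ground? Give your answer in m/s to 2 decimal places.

1.26 m/s

Taking east as x and north as y: velocity relative to the water = (0.311, -1.159) m/s; the water relative to ground = (-0.800, 0.000) m/s.
Velocity relative to ground = (0.311, -1.159) + (-0.800, 0.000) = (-0.489, -1.159) m/s.
Speed = |(-0.489, -1.159)| = 1.258 m/s.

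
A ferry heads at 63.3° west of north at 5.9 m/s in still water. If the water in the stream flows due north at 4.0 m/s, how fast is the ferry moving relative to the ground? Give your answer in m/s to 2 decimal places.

Taking east as x and north as y: velocity relative to the water = (-5.271, 2.651) m/s; the water relative to ground = (0.000, 4.000) m/s.
Velocity relative to ground = (-5.271, 2.651) + (0.000, 4.000) = (-5.271, 6.651) m/s.
Speed = |(-5.271, 6.651)| = 8.486 m/s.

8.49 m/s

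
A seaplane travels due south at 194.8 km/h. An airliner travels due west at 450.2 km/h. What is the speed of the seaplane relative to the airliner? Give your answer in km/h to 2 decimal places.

490.54 km/h

Taking east as x and north as y: seaplane velocity = (0.000, -194.800) km/h; airliner velocity = (-450.200, 0.000) km/h.
Velocity of seaplane relative to airliner = (0.000, -194.800) − (-450.200, 0.000) = (450.200, -194.800) km/h.
Magnitude = |(450.200, -194.800)| = 490.538 km/h.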